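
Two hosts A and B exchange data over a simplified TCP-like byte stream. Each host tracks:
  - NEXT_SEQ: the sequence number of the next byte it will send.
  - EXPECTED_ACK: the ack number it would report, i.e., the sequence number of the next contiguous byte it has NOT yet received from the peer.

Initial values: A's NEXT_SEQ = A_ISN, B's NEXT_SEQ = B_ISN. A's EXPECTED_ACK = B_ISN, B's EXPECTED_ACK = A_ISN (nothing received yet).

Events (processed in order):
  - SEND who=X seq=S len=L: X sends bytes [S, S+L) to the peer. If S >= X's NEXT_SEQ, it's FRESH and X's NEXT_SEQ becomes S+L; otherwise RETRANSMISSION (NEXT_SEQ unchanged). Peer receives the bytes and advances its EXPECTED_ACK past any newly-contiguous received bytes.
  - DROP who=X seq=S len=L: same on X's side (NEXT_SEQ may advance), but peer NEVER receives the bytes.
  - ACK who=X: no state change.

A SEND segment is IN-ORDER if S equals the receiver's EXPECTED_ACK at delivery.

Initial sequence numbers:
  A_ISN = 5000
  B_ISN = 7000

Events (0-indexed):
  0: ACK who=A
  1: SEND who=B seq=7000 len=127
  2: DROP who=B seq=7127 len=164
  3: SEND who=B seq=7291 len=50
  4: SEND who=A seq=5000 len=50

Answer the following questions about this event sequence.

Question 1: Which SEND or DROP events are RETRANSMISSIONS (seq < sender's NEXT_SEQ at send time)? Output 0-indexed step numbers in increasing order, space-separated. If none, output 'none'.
Answer: none

Derivation:
Step 1: SEND seq=7000 -> fresh
Step 2: DROP seq=7127 -> fresh
Step 3: SEND seq=7291 -> fresh
Step 4: SEND seq=5000 -> fresh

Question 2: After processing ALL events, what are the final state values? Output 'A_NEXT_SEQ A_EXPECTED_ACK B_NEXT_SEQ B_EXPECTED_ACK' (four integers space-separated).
Answer: 5050 7127 7341 5050

Derivation:
After event 0: A_seq=5000 A_ack=7000 B_seq=7000 B_ack=5000
After event 1: A_seq=5000 A_ack=7127 B_seq=7127 B_ack=5000
After event 2: A_seq=5000 A_ack=7127 B_seq=7291 B_ack=5000
After event 3: A_seq=5000 A_ack=7127 B_seq=7341 B_ack=5000
After event 4: A_seq=5050 A_ack=7127 B_seq=7341 B_ack=5050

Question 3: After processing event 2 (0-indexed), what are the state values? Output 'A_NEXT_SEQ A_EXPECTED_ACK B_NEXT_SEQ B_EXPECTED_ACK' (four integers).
After event 0: A_seq=5000 A_ack=7000 B_seq=7000 B_ack=5000
After event 1: A_seq=5000 A_ack=7127 B_seq=7127 B_ack=5000
After event 2: A_seq=5000 A_ack=7127 B_seq=7291 B_ack=5000

5000 7127 7291 5000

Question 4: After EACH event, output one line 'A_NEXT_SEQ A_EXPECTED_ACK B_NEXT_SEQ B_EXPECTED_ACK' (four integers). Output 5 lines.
5000 7000 7000 5000
5000 7127 7127 5000
5000 7127 7291 5000
5000 7127 7341 5000
5050 7127 7341 5050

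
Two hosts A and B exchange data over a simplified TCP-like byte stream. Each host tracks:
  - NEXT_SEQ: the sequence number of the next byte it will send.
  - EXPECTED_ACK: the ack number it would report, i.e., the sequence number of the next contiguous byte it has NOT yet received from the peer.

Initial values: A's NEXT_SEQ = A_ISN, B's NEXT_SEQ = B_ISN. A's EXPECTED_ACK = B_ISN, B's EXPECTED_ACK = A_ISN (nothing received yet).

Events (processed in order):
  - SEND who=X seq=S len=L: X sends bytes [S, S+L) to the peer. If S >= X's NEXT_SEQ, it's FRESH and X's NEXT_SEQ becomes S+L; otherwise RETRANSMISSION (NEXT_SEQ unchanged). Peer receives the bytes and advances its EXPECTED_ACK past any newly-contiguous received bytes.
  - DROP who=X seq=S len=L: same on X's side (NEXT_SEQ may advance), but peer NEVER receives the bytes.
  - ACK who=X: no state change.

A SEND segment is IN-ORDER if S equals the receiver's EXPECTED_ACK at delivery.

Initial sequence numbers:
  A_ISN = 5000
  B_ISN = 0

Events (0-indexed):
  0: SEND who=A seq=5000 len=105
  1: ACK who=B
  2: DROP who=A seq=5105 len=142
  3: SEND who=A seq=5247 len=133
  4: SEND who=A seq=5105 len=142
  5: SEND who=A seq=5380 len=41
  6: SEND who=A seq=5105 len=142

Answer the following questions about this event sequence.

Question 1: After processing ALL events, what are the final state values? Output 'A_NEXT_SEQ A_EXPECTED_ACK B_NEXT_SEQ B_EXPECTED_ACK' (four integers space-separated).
Answer: 5421 0 0 5421

Derivation:
After event 0: A_seq=5105 A_ack=0 B_seq=0 B_ack=5105
After event 1: A_seq=5105 A_ack=0 B_seq=0 B_ack=5105
After event 2: A_seq=5247 A_ack=0 B_seq=0 B_ack=5105
After event 3: A_seq=5380 A_ack=0 B_seq=0 B_ack=5105
After event 4: A_seq=5380 A_ack=0 B_seq=0 B_ack=5380
After event 5: A_seq=5421 A_ack=0 B_seq=0 B_ack=5421
After event 6: A_seq=5421 A_ack=0 B_seq=0 B_ack=5421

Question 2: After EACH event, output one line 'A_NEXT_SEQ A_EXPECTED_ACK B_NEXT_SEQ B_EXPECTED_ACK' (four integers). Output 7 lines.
5105 0 0 5105
5105 0 0 5105
5247 0 0 5105
5380 0 0 5105
5380 0 0 5380
5421 0 0 5421
5421 0 0 5421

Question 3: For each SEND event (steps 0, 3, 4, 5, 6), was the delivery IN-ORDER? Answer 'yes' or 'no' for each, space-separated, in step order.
Answer: yes no yes yes no

Derivation:
Step 0: SEND seq=5000 -> in-order
Step 3: SEND seq=5247 -> out-of-order
Step 4: SEND seq=5105 -> in-order
Step 5: SEND seq=5380 -> in-order
Step 6: SEND seq=5105 -> out-of-order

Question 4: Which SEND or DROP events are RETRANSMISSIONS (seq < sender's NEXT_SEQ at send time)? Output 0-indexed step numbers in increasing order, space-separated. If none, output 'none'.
Step 0: SEND seq=5000 -> fresh
Step 2: DROP seq=5105 -> fresh
Step 3: SEND seq=5247 -> fresh
Step 4: SEND seq=5105 -> retransmit
Step 5: SEND seq=5380 -> fresh
Step 6: SEND seq=5105 -> retransmit

Answer: 4 6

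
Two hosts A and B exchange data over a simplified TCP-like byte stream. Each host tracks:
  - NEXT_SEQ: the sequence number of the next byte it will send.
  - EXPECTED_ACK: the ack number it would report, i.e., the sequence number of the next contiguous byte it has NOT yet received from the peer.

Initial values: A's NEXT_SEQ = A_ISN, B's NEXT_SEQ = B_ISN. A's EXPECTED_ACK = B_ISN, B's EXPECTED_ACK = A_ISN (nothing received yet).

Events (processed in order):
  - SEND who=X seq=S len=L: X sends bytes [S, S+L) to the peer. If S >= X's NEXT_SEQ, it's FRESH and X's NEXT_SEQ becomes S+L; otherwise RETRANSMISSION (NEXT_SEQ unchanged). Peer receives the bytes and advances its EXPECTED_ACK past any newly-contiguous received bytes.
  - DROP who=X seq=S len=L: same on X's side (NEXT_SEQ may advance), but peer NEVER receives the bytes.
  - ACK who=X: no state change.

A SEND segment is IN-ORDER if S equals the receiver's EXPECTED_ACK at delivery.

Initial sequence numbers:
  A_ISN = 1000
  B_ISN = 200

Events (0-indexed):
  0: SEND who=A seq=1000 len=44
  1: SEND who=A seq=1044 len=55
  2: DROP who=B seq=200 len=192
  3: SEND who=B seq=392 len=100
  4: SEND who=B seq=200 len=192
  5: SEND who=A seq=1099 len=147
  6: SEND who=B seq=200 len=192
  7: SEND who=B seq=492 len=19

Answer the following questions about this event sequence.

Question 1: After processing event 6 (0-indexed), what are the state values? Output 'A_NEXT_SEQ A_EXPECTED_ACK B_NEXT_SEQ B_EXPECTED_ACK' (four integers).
After event 0: A_seq=1044 A_ack=200 B_seq=200 B_ack=1044
After event 1: A_seq=1099 A_ack=200 B_seq=200 B_ack=1099
After event 2: A_seq=1099 A_ack=200 B_seq=392 B_ack=1099
After event 3: A_seq=1099 A_ack=200 B_seq=492 B_ack=1099
After event 4: A_seq=1099 A_ack=492 B_seq=492 B_ack=1099
After event 5: A_seq=1246 A_ack=492 B_seq=492 B_ack=1246
After event 6: A_seq=1246 A_ack=492 B_seq=492 B_ack=1246

1246 492 492 1246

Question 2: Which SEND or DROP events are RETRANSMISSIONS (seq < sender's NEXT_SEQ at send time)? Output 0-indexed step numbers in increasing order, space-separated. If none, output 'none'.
Answer: 4 6

Derivation:
Step 0: SEND seq=1000 -> fresh
Step 1: SEND seq=1044 -> fresh
Step 2: DROP seq=200 -> fresh
Step 3: SEND seq=392 -> fresh
Step 4: SEND seq=200 -> retransmit
Step 5: SEND seq=1099 -> fresh
Step 6: SEND seq=200 -> retransmit
Step 7: SEND seq=492 -> fresh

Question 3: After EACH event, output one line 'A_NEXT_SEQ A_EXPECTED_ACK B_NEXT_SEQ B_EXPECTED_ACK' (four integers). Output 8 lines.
1044 200 200 1044
1099 200 200 1099
1099 200 392 1099
1099 200 492 1099
1099 492 492 1099
1246 492 492 1246
1246 492 492 1246
1246 511 511 1246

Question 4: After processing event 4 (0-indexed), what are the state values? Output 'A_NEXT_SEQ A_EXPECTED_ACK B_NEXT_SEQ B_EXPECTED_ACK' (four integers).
After event 0: A_seq=1044 A_ack=200 B_seq=200 B_ack=1044
After event 1: A_seq=1099 A_ack=200 B_seq=200 B_ack=1099
After event 2: A_seq=1099 A_ack=200 B_seq=392 B_ack=1099
After event 3: A_seq=1099 A_ack=200 B_seq=492 B_ack=1099
After event 4: A_seq=1099 A_ack=492 B_seq=492 B_ack=1099

1099 492 492 1099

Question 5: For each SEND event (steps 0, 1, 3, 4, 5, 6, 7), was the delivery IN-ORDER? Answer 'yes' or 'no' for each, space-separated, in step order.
Step 0: SEND seq=1000 -> in-order
Step 1: SEND seq=1044 -> in-order
Step 3: SEND seq=392 -> out-of-order
Step 4: SEND seq=200 -> in-order
Step 5: SEND seq=1099 -> in-order
Step 6: SEND seq=200 -> out-of-order
Step 7: SEND seq=492 -> in-order

Answer: yes yes no yes yes no yes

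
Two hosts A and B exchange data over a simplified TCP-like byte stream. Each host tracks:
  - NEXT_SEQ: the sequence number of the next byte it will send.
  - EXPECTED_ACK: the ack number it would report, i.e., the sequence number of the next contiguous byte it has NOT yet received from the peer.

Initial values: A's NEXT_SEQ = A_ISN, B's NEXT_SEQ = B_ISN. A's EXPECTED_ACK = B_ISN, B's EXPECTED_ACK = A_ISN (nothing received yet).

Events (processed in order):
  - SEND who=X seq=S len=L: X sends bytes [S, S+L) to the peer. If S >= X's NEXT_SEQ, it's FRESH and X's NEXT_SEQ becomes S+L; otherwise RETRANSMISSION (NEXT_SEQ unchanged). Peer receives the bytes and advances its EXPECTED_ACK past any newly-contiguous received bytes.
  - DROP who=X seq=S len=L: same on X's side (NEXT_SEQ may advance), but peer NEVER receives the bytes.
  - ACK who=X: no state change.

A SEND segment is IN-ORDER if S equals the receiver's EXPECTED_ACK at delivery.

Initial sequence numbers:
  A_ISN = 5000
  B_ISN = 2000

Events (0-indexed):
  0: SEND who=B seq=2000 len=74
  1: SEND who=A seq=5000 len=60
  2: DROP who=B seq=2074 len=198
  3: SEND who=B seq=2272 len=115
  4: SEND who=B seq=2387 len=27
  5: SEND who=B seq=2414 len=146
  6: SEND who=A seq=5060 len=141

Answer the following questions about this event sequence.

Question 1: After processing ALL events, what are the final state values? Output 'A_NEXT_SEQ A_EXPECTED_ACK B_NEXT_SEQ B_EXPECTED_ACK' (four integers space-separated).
Answer: 5201 2074 2560 5201

Derivation:
After event 0: A_seq=5000 A_ack=2074 B_seq=2074 B_ack=5000
After event 1: A_seq=5060 A_ack=2074 B_seq=2074 B_ack=5060
After event 2: A_seq=5060 A_ack=2074 B_seq=2272 B_ack=5060
After event 3: A_seq=5060 A_ack=2074 B_seq=2387 B_ack=5060
After event 4: A_seq=5060 A_ack=2074 B_seq=2414 B_ack=5060
After event 5: A_seq=5060 A_ack=2074 B_seq=2560 B_ack=5060
After event 6: A_seq=5201 A_ack=2074 B_seq=2560 B_ack=5201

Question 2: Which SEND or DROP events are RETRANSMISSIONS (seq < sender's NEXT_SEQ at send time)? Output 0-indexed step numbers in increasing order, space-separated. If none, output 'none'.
Answer: none

Derivation:
Step 0: SEND seq=2000 -> fresh
Step 1: SEND seq=5000 -> fresh
Step 2: DROP seq=2074 -> fresh
Step 3: SEND seq=2272 -> fresh
Step 4: SEND seq=2387 -> fresh
Step 5: SEND seq=2414 -> fresh
Step 6: SEND seq=5060 -> fresh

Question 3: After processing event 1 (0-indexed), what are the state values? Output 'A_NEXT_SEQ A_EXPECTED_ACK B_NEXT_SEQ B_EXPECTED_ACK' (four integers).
After event 0: A_seq=5000 A_ack=2074 B_seq=2074 B_ack=5000
After event 1: A_seq=5060 A_ack=2074 B_seq=2074 B_ack=5060

5060 2074 2074 5060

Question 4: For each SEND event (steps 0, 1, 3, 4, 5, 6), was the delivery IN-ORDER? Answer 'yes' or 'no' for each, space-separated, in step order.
Answer: yes yes no no no yes

Derivation:
Step 0: SEND seq=2000 -> in-order
Step 1: SEND seq=5000 -> in-order
Step 3: SEND seq=2272 -> out-of-order
Step 4: SEND seq=2387 -> out-of-order
Step 5: SEND seq=2414 -> out-of-order
Step 6: SEND seq=5060 -> in-order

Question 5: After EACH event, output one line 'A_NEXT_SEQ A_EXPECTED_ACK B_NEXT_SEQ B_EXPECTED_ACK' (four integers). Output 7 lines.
5000 2074 2074 5000
5060 2074 2074 5060
5060 2074 2272 5060
5060 2074 2387 5060
5060 2074 2414 5060
5060 2074 2560 5060
5201 2074 2560 5201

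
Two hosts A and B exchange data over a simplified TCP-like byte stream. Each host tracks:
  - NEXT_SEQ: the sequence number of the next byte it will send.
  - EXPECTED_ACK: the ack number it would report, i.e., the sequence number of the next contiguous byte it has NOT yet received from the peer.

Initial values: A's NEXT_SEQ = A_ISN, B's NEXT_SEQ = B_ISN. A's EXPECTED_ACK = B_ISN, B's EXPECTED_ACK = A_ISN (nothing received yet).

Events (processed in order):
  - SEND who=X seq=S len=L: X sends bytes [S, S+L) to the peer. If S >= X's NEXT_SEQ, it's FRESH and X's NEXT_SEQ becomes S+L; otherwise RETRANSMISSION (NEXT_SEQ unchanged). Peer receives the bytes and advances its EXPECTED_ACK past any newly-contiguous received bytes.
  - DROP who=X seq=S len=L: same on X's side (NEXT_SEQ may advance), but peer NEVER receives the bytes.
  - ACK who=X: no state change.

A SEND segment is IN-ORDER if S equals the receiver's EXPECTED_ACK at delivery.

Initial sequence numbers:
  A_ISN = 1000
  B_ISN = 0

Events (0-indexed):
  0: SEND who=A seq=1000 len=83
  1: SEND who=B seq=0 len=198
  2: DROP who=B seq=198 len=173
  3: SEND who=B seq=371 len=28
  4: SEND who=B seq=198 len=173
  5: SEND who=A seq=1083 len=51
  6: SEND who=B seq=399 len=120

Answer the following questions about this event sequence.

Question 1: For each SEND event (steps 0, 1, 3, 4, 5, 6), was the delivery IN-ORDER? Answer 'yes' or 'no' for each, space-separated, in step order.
Step 0: SEND seq=1000 -> in-order
Step 1: SEND seq=0 -> in-order
Step 3: SEND seq=371 -> out-of-order
Step 4: SEND seq=198 -> in-order
Step 5: SEND seq=1083 -> in-order
Step 6: SEND seq=399 -> in-order

Answer: yes yes no yes yes yes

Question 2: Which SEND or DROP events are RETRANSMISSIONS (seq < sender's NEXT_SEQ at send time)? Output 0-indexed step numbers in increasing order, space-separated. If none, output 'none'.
Step 0: SEND seq=1000 -> fresh
Step 1: SEND seq=0 -> fresh
Step 2: DROP seq=198 -> fresh
Step 3: SEND seq=371 -> fresh
Step 4: SEND seq=198 -> retransmit
Step 5: SEND seq=1083 -> fresh
Step 6: SEND seq=399 -> fresh

Answer: 4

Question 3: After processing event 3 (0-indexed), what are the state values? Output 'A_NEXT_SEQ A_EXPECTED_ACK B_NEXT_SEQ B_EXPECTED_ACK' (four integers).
After event 0: A_seq=1083 A_ack=0 B_seq=0 B_ack=1083
After event 1: A_seq=1083 A_ack=198 B_seq=198 B_ack=1083
After event 2: A_seq=1083 A_ack=198 B_seq=371 B_ack=1083
After event 3: A_seq=1083 A_ack=198 B_seq=399 B_ack=1083

1083 198 399 1083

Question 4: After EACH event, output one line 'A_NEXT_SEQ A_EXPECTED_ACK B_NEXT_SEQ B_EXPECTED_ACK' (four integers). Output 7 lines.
1083 0 0 1083
1083 198 198 1083
1083 198 371 1083
1083 198 399 1083
1083 399 399 1083
1134 399 399 1134
1134 519 519 1134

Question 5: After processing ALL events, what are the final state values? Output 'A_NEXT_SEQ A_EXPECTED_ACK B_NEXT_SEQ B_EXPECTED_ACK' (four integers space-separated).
Answer: 1134 519 519 1134

Derivation:
After event 0: A_seq=1083 A_ack=0 B_seq=0 B_ack=1083
After event 1: A_seq=1083 A_ack=198 B_seq=198 B_ack=1083
After event 2: A_seq=1083 A_ack=198 B_seq=371 B_ack=1083
After event 3: A_seq=1083 A_ack=198 B_seq=399 B_ack=1083
After event 4: A_seq=1083 A_ack=399 B_seq=399 B_ack=1083
After event 5: A_seq=1134 A_ack=399 B_seq=399 B_ack=1134
After event 6: A_seq=1134 A_ack=519 B_seq=519 B_ack=1134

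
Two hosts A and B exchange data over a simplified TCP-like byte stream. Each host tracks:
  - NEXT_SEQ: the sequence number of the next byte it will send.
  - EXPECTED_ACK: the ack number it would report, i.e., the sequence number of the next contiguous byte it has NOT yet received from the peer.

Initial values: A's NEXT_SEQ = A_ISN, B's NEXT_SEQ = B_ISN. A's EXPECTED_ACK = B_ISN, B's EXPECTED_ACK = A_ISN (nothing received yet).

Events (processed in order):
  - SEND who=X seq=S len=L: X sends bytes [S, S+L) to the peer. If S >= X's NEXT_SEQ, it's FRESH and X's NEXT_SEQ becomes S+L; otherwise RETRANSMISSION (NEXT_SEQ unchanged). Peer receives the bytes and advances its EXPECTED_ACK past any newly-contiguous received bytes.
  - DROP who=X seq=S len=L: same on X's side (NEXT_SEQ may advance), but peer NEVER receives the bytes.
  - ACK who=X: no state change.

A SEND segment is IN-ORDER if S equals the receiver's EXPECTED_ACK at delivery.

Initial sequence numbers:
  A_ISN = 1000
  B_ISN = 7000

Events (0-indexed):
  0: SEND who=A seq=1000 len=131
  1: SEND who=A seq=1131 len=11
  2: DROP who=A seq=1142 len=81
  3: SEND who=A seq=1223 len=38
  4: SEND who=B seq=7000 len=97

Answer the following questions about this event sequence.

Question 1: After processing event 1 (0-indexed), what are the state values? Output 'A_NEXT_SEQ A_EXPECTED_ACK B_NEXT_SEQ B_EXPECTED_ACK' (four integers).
After event 0: A_seq=1131 A_ack=7000 B_seq=7000 B_ack=1131
After event 1: A_seq=1142 A_ack=7000 B_seq=7000 B_ack=1142

1142 7000 7000 1142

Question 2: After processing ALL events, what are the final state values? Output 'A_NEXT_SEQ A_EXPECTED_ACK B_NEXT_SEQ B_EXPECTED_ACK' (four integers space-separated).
Answer: 1261 7097 7097 1142

Derivation:
After event 0: A_seq=1131 A_ack=7000 B_seq=7000 B_ack=1131
After event 1: A_seq=1142 A_ack=7000 B_seq=7000 B_ack=1142
After event 2: A_seq=1223 A_ack=7000 B_seq=7000 B_ack=1142
After event 3: A_seq=1261 A_ack=7000 B_seq=7000 B_ack=1142
After event 4: A_seq=1261 A_ack=7097 B_seq=7097 B_ack=1142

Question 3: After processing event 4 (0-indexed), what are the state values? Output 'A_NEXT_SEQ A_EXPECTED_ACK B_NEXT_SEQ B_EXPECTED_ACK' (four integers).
After event 0: A_seq=1131 A_ack=7000 B_seq=7000 B_ack=1131
After event 1: A_seq=1142 A_ack=7000 B_seq=7000 B_ack=1142
After event 2: A_seq=1223 A_ack=7000 B_seq=7000 B_ack=1142
After event 3: A_seq=1261 A_ack=7000 B_seq=7000 B_ack=1142
After event 4: A_seq=1261 A_ack=7097 B_seq=7097 B_ack=1142

1261 7097 7097 1142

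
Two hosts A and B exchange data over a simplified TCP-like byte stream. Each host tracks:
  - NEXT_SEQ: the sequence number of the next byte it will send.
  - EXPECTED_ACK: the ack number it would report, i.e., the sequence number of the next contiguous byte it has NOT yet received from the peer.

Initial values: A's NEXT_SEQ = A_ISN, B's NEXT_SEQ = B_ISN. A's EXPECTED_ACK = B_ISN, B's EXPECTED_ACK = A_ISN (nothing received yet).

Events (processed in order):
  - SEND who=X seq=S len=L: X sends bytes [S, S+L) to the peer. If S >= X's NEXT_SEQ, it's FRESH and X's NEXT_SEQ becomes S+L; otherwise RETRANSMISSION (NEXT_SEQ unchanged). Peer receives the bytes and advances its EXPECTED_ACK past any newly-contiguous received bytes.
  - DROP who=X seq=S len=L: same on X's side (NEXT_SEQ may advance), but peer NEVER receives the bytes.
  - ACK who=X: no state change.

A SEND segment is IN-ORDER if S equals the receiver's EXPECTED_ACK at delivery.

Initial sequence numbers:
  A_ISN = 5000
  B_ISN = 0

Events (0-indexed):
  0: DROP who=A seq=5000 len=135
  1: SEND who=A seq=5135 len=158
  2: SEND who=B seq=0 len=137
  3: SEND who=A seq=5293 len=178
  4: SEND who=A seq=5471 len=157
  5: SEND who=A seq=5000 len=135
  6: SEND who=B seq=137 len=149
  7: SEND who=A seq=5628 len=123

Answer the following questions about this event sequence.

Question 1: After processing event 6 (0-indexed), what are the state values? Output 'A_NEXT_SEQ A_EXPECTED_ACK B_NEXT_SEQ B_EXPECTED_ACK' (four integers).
After event 0: A_seq=5135 A_ack=0 B_seq=0 B_ack=5000
After event 1: A_seq=5293 A_ack=0 B_seq=0 B_ack=5000
After event 2: A_seq=5293 A_ack=137 B_seq=137 B_ack=5000
After event 3: A_seq=5471 A_ack=137 B_seq=137 B_ack=5000
After event 4: A_seq=5628 A_ack=137 B_seq=137 B_ack=5000
After event 5: A_seq=5628 A_ack=137 B_seq=137 B_ack=5628
After event 6: A_seq=5628 A_ack=286 B_seq=286 B_ack=5628

5628 286 286 5628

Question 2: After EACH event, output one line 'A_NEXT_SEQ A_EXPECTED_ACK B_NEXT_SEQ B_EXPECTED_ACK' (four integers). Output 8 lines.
5135 0 0 5000
5293 0 0 5000
5293 137 137 5000
5471 137 137 5000
5628 137 137 5000
5628 137 137 5628
5628 286 286 5628
5751 286 286 5751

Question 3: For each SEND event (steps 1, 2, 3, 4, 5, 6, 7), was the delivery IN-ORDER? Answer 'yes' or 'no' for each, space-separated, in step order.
Answer: no yes no no yes yes yes

Derivation:
Step 1: SEND seq=5135 -> out-of-order
Step 2: SEND seq=0 -> in-order
Step 3: SEND seq=5293 -> out-of-order
Step 4: SEND seq=5471 -> out-of-order
Step 5: SEND seq=5000 -> in-order
Step 6: SEND seq=137 -> in-order
Step 7: SEND seq=5628 -> in-order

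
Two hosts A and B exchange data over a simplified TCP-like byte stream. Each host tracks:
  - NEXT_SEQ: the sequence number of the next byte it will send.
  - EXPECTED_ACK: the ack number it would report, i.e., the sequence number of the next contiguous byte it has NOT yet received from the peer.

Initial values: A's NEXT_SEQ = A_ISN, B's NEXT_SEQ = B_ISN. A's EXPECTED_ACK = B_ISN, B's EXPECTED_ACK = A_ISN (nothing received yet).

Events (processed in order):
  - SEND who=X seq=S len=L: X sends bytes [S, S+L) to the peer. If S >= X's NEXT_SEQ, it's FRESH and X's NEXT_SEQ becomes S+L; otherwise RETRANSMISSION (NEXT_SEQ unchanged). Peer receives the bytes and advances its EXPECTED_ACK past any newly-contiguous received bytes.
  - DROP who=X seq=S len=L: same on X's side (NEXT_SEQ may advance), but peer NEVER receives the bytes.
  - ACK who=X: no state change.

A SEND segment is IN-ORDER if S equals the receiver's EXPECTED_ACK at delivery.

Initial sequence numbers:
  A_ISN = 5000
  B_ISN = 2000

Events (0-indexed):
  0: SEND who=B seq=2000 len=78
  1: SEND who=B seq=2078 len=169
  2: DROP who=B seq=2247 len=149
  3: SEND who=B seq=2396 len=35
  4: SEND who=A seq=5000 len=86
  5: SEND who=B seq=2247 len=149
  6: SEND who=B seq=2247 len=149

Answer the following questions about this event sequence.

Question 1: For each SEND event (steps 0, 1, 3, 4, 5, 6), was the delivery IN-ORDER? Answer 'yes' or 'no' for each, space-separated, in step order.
Step 0: SEND seq=2000 -> in-order
Step 1: SEND seq=2078 -> in-order
Step 3: SEND seq=2396 -> out-of-order
Step 4: SEND seq=5000 -> in-order
Step 5: SEND seq=2247 -> in-order
Step 6: SEND seq=2247 -> out-of-order

Answer: yes yes no yes yes no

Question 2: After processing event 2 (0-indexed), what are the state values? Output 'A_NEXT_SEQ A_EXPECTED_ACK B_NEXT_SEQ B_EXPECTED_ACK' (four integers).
After event 0: A_seq=5000 A_ack=2078 B_seq=2078 B_ack=5000
After event 1: A_seq=5000 A_ack=2247 B_seq=2247 B_ack=5000
After event 2: A_seq=5000 A_ack=2247 B_seq=2396 B_ack=5000

5000 2247 2396 5000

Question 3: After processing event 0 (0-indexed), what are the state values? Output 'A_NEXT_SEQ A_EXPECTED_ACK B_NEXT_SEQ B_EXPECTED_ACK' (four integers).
After event 0: A_seq=5000 A_ack=2078 B_seq=2078 B_ack=5000

5000 2078 2078 5000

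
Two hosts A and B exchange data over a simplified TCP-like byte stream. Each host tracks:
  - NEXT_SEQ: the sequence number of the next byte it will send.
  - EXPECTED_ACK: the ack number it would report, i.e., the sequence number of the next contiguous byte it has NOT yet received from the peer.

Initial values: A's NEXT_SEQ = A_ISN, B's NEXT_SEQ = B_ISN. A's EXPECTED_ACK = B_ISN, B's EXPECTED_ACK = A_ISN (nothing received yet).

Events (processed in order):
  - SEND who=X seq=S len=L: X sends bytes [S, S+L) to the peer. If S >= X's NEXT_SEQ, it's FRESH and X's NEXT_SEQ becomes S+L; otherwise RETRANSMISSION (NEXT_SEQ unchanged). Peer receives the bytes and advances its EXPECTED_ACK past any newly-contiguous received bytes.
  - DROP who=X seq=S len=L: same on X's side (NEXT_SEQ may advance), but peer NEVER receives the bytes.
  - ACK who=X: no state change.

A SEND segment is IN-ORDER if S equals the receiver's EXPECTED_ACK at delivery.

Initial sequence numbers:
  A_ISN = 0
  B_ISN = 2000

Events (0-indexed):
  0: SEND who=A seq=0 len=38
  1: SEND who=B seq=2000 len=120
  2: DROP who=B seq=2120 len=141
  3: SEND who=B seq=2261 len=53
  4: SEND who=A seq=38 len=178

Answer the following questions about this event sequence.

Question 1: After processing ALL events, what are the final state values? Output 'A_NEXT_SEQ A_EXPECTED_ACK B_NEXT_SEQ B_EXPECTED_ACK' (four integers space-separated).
After event 0: A_seq=38 A_ack=2000 B_seq=2000 B_ack=38
After event 1: A_seq=38 A_ack=2120 B_seq=2120 B_ack=38
After event 2: A_seq=38 A_ack=2120 B_seq=2261 B_ack=38
After event 3: A_seq=38 A_ack=2120 B_seq=2314 B_ack=38
After event 4: A_seq=216 A_ack=2120 B_seq=2314 B_ack=216

Answer: 216 2120 2314 216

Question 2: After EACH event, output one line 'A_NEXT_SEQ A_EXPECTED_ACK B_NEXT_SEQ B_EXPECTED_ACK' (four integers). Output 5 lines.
38 2000 2000 38
38 2120 2120 38
38 2120 2261 38
38 2120 2314 38
216 2120 2314 216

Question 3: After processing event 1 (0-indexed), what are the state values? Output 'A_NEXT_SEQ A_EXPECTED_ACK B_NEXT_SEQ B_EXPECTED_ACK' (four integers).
After event 0: A_seq=38 A_ack=2000 B_seq=2000 B_ack=38
After event 1: A_seq=38 A_ack=2120 B_seq=2120 B_ack=38

38 2120 2120 38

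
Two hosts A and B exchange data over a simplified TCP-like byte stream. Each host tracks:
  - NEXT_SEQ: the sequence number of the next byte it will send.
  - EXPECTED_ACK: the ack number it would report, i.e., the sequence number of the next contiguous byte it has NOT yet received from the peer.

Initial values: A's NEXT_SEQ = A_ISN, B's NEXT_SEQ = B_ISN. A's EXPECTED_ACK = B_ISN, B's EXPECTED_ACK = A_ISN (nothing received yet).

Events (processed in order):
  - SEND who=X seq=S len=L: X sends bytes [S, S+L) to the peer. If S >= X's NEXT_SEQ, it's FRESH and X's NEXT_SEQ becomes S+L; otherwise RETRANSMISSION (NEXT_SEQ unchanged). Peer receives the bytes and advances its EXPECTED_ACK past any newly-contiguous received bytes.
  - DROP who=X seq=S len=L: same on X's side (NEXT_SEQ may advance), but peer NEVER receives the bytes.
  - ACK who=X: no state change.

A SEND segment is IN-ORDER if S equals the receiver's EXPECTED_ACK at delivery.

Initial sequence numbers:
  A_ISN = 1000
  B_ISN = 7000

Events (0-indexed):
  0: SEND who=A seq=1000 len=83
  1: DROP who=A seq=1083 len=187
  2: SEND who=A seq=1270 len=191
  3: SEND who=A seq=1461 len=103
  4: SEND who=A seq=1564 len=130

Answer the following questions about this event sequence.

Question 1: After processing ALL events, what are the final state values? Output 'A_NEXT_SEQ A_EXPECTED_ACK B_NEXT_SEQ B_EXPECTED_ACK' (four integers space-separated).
Answer: 1694 7000 7000 1083

Derivation:
After event 0: A_seq=1083 A_ack=7000 B_seq=7000 B_ack=1083
After event 1: A_seq=1270 A_ack=7000 B_seq=7000 B_ack=1083
After event 2: A_seq=1461 A_ack=7000 B_seq=7000 B_ack=1083
After event 3: A_seq=1564 A_ack=7000 B_seq=7000 B_ack=1083
After event 4: A_seq=1694 A_ack=7000 B_seq=7000 B_ack=1083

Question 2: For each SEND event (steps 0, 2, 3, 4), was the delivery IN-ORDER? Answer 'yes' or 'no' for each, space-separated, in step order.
Step 0: SEND seq=1000 -> in-order
Step 2: SEND seq=1270 -> out-of-order
Step 3: SEND seq=1461 -> out-of-order
Step 4: SEND seq=1564 -> out-of-order

Answer: yes no no no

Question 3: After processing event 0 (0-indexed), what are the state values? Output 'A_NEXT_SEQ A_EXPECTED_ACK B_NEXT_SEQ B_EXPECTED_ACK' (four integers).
After event 0: A_seq=1083 A_ack=7000 B_seq=7000 B_ack=1083

1083 7000 7000 1083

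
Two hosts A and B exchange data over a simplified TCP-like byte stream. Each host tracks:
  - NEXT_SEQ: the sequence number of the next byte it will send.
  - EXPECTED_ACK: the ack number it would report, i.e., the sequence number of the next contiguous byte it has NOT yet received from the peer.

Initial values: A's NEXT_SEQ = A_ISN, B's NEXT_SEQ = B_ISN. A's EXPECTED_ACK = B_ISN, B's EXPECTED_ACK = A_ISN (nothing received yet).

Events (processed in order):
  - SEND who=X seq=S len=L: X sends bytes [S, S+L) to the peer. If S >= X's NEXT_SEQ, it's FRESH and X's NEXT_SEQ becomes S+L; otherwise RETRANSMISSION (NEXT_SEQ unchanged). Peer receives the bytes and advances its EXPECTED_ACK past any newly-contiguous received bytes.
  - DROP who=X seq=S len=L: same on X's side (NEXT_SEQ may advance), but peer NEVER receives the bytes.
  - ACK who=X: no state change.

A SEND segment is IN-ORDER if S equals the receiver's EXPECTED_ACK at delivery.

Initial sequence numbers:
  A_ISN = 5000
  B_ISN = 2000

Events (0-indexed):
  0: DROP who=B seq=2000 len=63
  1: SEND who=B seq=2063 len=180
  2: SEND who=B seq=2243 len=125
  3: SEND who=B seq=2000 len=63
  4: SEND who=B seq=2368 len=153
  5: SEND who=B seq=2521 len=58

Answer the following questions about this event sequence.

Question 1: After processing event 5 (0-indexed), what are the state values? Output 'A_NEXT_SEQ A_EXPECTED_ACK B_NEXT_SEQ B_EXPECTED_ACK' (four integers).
After event 0: A_seq=5000 A_ack=2000 B_seq=2063 B_ack=5000
After event 1: A_seq=5000 A_ack=2000 B_seq=2243 B_ack=5000
After event 2: A_seq=5000 A_ack=2000 B_seq=2368 B_ack=5000
After event 3: A_seq=5000 A_ack=2368 B_seq=2368 B_ack=5000
After event 4: A_seq=5000 A_ack=2521 B_seq=2521 B_ack=5000
After event 5: A_seq=5000 A_ack=2579 B_seq=2579 B_ack=5000

5000 2579 2579 5000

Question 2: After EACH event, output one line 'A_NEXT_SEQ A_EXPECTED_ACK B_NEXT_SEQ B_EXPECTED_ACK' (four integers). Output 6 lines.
5000 2000 2063 5000
5000 2000 2243 5000
5000 2000 2368 5000
5000 2368 2368 5000
5000 2521 2521 5000
5000 2579 2579 5000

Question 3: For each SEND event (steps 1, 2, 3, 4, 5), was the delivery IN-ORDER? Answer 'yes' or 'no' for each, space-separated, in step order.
Answer: no no yes yes yes

Derivation:
Step 1: SEND seq=2063 -> out-of-order
Step 2: SEND seq=2243 -> out-of-order
Step 3: SEND seq=2000 -> in-order
Step 4: SEND seq=2368 -> in-order
Step 5: SEND seq=2521 -> in-order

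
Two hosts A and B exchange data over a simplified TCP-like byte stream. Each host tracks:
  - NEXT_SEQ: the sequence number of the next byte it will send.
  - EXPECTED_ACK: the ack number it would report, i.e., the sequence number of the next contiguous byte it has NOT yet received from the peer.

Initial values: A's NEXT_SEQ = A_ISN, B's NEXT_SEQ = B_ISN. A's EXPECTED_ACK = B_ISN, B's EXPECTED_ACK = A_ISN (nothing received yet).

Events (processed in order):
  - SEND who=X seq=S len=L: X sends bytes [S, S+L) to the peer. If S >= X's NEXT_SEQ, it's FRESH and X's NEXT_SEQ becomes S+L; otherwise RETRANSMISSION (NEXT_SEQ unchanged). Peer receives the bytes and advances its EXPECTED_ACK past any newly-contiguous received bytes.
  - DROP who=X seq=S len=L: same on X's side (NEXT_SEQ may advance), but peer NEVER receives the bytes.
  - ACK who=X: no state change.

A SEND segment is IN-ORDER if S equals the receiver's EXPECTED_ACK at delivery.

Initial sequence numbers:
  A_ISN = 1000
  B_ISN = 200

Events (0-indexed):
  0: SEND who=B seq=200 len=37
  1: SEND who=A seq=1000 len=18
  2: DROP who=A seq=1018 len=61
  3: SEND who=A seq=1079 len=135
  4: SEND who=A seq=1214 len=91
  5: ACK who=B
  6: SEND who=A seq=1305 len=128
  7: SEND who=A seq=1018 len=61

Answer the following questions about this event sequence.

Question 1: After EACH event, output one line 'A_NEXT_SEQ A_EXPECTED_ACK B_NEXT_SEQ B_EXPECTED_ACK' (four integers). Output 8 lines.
1000 237 237 1000
1018 237 237 1018
1079 237 237 1018
1214 237 237 1018
1305 237 237 1018
1305 237 237 1018
1433 237 237 1018
1433 237 237 1433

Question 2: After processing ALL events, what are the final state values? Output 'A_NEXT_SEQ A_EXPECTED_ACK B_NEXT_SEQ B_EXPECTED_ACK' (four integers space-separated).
After event 0: A_seq=1000 A_ack=237 B_seq=237 B_ack=1000
After event 1: A_seq=1018 A_ack=237 B_seq=237 B_ack=1018
After event 2: A_seq=1079 A_ack=237 B_seq=237 B_ack=1018
After event 3: A_seq=1214 A_ack=237 B_seq=237 B_ack=1018
After event 4: A_seq=1305 A_ack=237 B_seq=237 B_ack=1018
After event 5: A_seq=1305 A_ack=237 B_seq=237 B_ack=1018
After event 6: A_seq=1433 A_ack=237 B_seq=237 B_ack=1018
After event 7: A_seq=1433 A_ack=237 B_seq=237 B_ack=1433

Answer: 1433 237 237 1433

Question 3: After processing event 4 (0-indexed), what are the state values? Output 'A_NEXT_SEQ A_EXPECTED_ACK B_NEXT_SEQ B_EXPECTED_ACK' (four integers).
After event 0: A_seq=1000 A_ack=237 B_seq=237 B_ack=1000
After event 1: A_seq=1018 A_ack=237 B_seq=237 B_ack=1018
After event 2: A_seq=1079 A_ack=237 B_seq=237 B_ack=1018
After event 3: A_seq=1214 A_ack=237 B_seq=237 B_ack=1018
After event 4: A_seq=1305 A_ack=237 B_seq=237 B_ack=1018

1305 237 237 1018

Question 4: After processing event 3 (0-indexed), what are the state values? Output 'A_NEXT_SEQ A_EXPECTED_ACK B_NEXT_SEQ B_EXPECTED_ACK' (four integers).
After event 0: A_seq=1000 A_ack=237 B_seq=237 B_ack=1000
After event 1: A_seq=1018 A_ack=237 B_seq=237 B_ack=1018
After event 2: A_seq=1079 A_ack=237 B_seq=237 B_ack=1018
After event 3: A_seq=1214 A_ack=237 B_seq=237 B_ack=1018

1214 237 237 1018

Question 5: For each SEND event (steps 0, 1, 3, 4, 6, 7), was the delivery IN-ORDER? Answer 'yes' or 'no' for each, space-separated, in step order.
Answer: yes yes no no no yes

Derivation:
Step 0: SEND seq=200 -> in-order
Step 1: SEND seq=1000 -> in-order
Step 3: SEND seq=1079 -> out-of-order
Step 4: SEND seq=1214 -> out-of-order
Step 6: SEND seq=1305 -> out-of-order
Step 7: SEND seq=1018 -> in-order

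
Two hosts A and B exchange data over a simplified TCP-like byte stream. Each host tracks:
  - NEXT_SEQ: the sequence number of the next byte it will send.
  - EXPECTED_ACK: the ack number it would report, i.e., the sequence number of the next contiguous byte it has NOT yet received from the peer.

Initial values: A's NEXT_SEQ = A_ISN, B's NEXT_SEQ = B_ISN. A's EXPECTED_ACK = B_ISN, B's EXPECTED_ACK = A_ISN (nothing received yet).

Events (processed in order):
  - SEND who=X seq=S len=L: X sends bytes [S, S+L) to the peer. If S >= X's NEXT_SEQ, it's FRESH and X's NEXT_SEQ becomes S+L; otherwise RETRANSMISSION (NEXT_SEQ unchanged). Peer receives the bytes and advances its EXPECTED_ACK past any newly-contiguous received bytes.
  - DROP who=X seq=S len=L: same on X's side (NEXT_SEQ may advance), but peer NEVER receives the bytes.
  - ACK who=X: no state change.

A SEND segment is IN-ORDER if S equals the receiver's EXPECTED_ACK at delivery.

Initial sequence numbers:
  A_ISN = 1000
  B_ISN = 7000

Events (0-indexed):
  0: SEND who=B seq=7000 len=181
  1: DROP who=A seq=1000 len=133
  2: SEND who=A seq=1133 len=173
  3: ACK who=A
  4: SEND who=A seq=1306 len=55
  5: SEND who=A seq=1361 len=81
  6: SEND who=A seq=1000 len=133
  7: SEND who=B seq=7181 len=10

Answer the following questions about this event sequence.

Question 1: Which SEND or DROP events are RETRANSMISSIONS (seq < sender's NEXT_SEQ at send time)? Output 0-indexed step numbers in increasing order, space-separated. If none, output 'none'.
Answer: 6

Derivation:
Step 0: SEND seq=7000 -> fresh
Step 1: DROP seq=1000 -> fresh
Step 2: SEND seq=1133 -> fresh
Step 4: SEND seq=1306 -> fresh
Step 5: SEND seq=1361 -> fresh
Step 6: SEND seq=1000 -> retransmit
Step 7: SEND seq=7181 -> fresh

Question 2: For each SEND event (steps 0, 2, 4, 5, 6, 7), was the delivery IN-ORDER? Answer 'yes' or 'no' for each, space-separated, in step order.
Answer: yes no no no yes yes

Derivation:
Step 0: SEND seq=7000 -> in-order
Step 2: SEND seq=1133 -> out-of-order
Step 4: SEND seq=1306 -> out-of-order
Step 5: SEND seq=1361 -> out-of-order
Step 6: SEND seq=1000 -> in-order
Step 7: SEND seq=7181 -> in-order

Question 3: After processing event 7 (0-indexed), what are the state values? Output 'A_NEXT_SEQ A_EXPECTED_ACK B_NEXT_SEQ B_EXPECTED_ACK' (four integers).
After event 0: A_seq=1000 A_ack=7181 B_seq=7181 B_ack=1000
After event 1: A_seq=1133 A_ack=7181 B_seq=7181 B_ack=1000
After event 2: A_seq=1306 A_ack=7181 B_seq=7181 B_ack=1000
After event 3: A_seq=1306 A_ack=7181 B_seq=7181 B_ack=1000
After event 4: A_seq=1361 A_ack=7181 B_seq=7181 B_ack=1000
After event 5: A_seq=1442 A_ack=7181 B_seq=7181 B_ack=1000
After event 6: A_seq=1442 A_ack=7181 B_seq=7181 B_ack=1442
After event 7: A_seq=1442 A_ack=7191 B_seq=7191 B_ack=1442

1442 7191 7191 1442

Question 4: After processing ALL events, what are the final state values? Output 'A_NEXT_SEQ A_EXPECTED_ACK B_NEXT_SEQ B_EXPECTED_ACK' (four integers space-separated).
Answer: 1442 7191 7191 1442

Derivation:
After event 0: A_seq=1000 A_ack=7181 B_seq=7181 B_ack=1000
After event 1: A_seq=1133 A_ack=7181 B_seq=7181 B_ack=1000
After event 2: A_seq=1306 A_ack=7181 B_seq=7181 B_ack=1000
After event 3: A_seq=1306 A_ack=7181 B_seq=7181 B_ack=1000
After event 4: A_seq=1361 A_ack=7181 B_seq=7181 B_ack=1000
After event 5: A_seq=1442 A_ack=7181 B_seq=7181 B_ack=1000
After event 6: A_seq=1442 A_ack=7181 B_seq=7181 B_ack=1442
After event 7: A_seq=1442 A_ack=7191 B_seq=7191 B_ack=1442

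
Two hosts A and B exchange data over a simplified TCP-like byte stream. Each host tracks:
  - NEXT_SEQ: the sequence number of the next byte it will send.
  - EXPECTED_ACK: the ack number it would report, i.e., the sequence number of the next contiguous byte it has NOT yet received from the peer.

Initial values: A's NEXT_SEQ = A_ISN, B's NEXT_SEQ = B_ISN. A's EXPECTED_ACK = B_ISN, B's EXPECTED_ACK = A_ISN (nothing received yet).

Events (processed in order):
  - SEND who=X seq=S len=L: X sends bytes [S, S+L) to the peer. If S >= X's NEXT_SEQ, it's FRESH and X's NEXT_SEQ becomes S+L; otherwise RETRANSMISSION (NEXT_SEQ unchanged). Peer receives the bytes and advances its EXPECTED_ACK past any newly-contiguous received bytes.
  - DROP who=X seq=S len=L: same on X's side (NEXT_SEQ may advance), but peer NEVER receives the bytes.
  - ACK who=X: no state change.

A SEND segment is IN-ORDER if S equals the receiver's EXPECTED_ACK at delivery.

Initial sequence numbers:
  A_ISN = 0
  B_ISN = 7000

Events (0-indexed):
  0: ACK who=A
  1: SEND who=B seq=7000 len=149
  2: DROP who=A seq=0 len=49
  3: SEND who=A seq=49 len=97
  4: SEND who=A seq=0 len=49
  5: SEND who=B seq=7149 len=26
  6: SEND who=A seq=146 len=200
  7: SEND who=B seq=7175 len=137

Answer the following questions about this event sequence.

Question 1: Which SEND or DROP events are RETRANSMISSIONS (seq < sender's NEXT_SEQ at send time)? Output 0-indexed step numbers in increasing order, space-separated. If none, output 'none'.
Answer: 4

Derivation:
Step 1: SEND seq=7000 -> fresh
Step 2: DROP seq=0 -> fresh
Step 3: SEND seq=49 -> fresh
Step 4: SEND seq=0 -> retransmit
Step 5: SEND seq=7149 -> fresh
Step 6: SEND seq=146 -> fresh
Step 7: SEND seq=7175 -> fresh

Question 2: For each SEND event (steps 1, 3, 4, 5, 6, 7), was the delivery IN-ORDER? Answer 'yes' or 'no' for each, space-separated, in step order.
Step 1: SEND seq=7000 -> in-order
Step 3: SEND seq=49 -> out-of-order
Step 4: SEND seq=0 -> in-order
Step 5: SEND seq=7149 -> in-order
Step 6: SEND seq=146 -> in-order
Step 7: SEND seq=7175 -> in-order

Answer: yes no yes yes yes yes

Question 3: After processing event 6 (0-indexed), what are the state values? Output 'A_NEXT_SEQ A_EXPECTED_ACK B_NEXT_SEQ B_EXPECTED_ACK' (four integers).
After event 0: A_seq=0 A_ack=7000 B_seq=7000 B_ack=0
After event 1: A_seq=0 A_ack=7149 B_seq=7149 B_ack=0
After event 2: A_seq=49 A_ack=7149 B_seq=7149 B_ack=0
After event 3: A_seq=146 A_ack=7149 B_seq=7149 B_ack=0
After event 4: A_seq=146 A_ack=7149 B_seq=7149 B_ack=146
After event 5: A_seq=146 A_ack=7175 B_seq=7175 B_ack=146
After event 6: A_seq=346 A_ack=7175 B_seq=7175 B_ack=346

346 7175 7175 346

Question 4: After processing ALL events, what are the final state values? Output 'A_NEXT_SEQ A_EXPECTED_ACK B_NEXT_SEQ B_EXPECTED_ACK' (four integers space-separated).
After event 0: A_seq=0 A_ack=7000 B_seq=7000 B_ack=0
After event 1: A_seq=0 A_ack=7149 B_seq=7149 B_ack=0
After event 2: A_seq=49 A_ack=7149 B_seq=7149 B_ack=0
After event 3: A_seq=146 A_ack=7149 B_seq=7149 B_ack=0
After event 4: A_seq=146 A_ack=7149 B_seq=7149 B_ack=146
After event 5: A_seq=146 A_ack=7175 B_seq=7175 B_ack=146
After event 6: A_seq=346 A_ack=7175 B_seq=7175 B_ack=346
After event 7: A_seq=346 A_ack=7312 B_seq=7312 B_ack=346

Answer: 346 7312 7312 346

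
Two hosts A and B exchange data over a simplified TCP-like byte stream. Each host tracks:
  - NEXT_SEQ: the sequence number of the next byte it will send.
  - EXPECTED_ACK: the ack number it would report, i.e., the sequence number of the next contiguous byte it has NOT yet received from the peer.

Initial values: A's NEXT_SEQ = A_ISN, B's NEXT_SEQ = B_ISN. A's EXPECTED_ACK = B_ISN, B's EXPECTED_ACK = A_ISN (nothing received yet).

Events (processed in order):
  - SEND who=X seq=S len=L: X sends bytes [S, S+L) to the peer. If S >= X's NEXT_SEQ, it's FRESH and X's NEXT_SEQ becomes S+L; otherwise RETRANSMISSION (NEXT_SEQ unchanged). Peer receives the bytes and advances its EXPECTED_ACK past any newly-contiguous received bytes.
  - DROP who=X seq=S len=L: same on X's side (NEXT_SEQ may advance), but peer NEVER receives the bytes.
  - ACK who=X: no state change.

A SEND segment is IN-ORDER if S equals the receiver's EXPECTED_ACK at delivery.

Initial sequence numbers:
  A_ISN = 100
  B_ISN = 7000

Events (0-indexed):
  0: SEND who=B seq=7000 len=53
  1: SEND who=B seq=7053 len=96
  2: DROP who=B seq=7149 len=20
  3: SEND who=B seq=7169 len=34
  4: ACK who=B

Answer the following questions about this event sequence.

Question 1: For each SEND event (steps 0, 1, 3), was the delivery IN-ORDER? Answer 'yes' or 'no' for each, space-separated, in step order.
Answer: yes yes no

Derivation:
Step 0: SEND seq=7000 -> in-order
Step 1: SEND seq=7053 -> in-order
Step 3: SEND seq=7169 -> out-of-order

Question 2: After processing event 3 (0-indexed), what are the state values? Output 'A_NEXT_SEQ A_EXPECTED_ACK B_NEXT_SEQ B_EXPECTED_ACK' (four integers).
After event 0: A_seq=100 A_ack=7053 B_seq=7053 B_ack=100
After event 1: A_seq=100 A_ack=7149 B_seq=7149 B_ack=100
After event 2: A_seq=100 A_ack=7149 B_seq=7169 B_ack=100
After event 3: A_seq=100 A_ack=7149 B_seq=7203 B_ack=100

100 7149 7203 100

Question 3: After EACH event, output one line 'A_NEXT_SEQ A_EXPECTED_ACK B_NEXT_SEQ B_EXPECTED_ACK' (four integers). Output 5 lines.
100 7053 7053 100
100 7149 7149 100
100 7149 7169 100
100 7149 7203 100
100 7149 7203 100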